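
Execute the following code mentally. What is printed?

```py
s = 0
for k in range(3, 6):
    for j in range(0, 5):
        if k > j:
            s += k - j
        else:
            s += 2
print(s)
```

37

k=3,j=0: 3>0, s = 0+3 = 3
k=3,j=1: 3>1, s = 3+2 = 5
k=3,j=2: 3>2, s = 5+1 = 6
k=3,j=3: not 3>3, s = 6+2 = 8
k=3,j=4: not 3>4, s = 8+2 = 10
k=4,j=0: 4>0, s = 10+4 = 14
k=4,j=1: 4>1, s = 14+3 = 17
k=4,j=2: 4>2, s = 17+2 = 19
k=4,j=3: 4>3, s = 19+1 = 20
k=4,j=4: not 4>4, s = 20+2 = 22
k=5,j=0: 5>0, s = 22+5 = 27
k=5,j=1: 5>1, s = 27+4 = 31
k=5,j=2: 5>2, s = 31+3 = 34
k=5,j=3: 5>3, s = 34+2 = 36
k=5,j=4: 5>4, s = 36+1 = 37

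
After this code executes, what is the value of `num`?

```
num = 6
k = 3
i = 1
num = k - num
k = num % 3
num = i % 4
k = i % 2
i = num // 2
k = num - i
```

num = 3-6 = -3
k = (-3)%3 = 0
num = 1%4 = 1
k = 1%2 = 1
i = 1//2 = 0
k = 1-0 = 1

1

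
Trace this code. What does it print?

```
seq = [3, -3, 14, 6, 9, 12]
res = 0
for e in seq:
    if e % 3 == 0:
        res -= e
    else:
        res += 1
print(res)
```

e=3: %3==0, res = 0-3 = -3
e=-3: %3==0, res = (-3)-(-3) = 0
e=14: not %3==0, res = 0+1 = 1
e=6: %3==0, res = 1-6 = -5
e=9: %3==0, res = (-5)-9 = -14
e=12: %3==0, res = (-14)-12 = -26

-26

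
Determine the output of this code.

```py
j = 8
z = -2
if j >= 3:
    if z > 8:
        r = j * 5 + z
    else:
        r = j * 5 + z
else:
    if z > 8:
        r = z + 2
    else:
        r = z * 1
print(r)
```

38

j=8, z=-2
j >= 3 is True; z > 8 is False
→ r = j * 5 + z = 38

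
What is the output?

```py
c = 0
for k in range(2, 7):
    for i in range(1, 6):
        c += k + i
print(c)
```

k=2,i=1: c = 0+3 = 3
k=2,i=2: c = 3+4 = 7
k=2,i=3: c = 7+5 = 12
k=2,i=4: c = 12+6 = 18
k=2,i=5: c = 18+7 = 25
k=3,i=1: c = 25+4 = 29
k=3,i=2: c = 29+5 = 34
k=3,i=3: c = 34+6 = 40
k=3,i=4: c = 40+7 = 47
k=3,i=5: c = 47+8 = 55
k=4,i=1: c = 55+5 = 60
k=4,i=2: c = 60+6 = 66
k=4,i=3: c = 66+7 = 73
k=4,i=4: c = 73+8 = 81
k=4,i=5: c = 81+9 = 90
k=5,i=1: c = 90+6 = 96
k=5,i=2: c = 96+7 = 103
k=5,i=3: c = 103+8 = 111
k=5,i=4: c = 111+9 = 120
k=5,i=5: c = 120+10 = 130
k=6,i=1: c = 130+7 = 137
k=6,i=2: c = 137+8 = 145
k=6,i=3: c = 145+9 = 154
k=6,i=4: c = 154+10 = 164
k=6,i=5: c = 164+11 = 175

175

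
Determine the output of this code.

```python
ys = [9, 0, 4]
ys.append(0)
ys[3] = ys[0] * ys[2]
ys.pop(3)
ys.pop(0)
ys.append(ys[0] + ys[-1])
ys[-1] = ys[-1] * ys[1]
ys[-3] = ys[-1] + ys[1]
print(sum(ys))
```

append 0 → [9, 0, 4, 0]
ys[3] = ys[0]*ys[2] = 9*4 = 36 → [9, 0, 4, 36]
pop(3) removes 36 → [9, 0, 4]
pop(0) removes 9 → [0, 4]
append ys[0]+ys[-1] = 0+4 = 4 → [0, 4, 4]
ys[-1] = ys[-1]*ys[1] = 4*4 = 16 → [0, 4, 16]
ys[-3] = ys[-1]+ys[1] = 16+4 = 20 → [20, 4, 16]
sum = 40

40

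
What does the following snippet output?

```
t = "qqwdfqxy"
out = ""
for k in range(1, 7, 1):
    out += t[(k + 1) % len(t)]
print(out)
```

k=1: add t[2]='w' → 'w'
k=2: add t[3]='d' → 'wd'
k=3: add t[4]='f' → 'wdf'
k=4: add t[5]='q' → 'wdfq'
k=5: add t[6]='x' → 'wdfqx'
k=6: add t[7]='y' → 'wdfqxy'

wdfqxy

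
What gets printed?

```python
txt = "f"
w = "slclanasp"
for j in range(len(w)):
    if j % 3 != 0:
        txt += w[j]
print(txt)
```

flcansp

j=0: skip
j=1: add 'l' → 'fl'
j=2: add 'c' → 'flc'
j=3: skip
j=4: add 'a' → 'flca'
j=5: add 'n' → 'flcan'
j=6: skip
j=7: add 's' → 'flcans'
j=8: add 'p' → 'flcansp'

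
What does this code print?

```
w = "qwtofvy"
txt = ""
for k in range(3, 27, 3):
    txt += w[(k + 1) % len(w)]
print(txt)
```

k=3: add w[4]='f' → 'f'
k=6: add w[0]='q' → 'fq'
k=9: add w[3]='o' → 'fqo'
k=12: add w[6]='y' → 'fqoy'
k=15: add w[2]='t' → 'fqoyt'
k=18: add w[5]='v' → 'fqoytv'
k=21: add w[1]='w' → 'fqoytvw'
k=24: add w[4]='f' → 'fqoytvwf'

fqoytvwf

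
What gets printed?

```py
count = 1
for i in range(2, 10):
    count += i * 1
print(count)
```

i=2: count = 1+2*1 = 3
i=3: count = 3+3*1 = 6
i=4: count = 6+4*1 = 10
i=5: count = 10+5*1 = 15
i=6: count = 15+6*1 = 21
i=7: count = 21+7*1 = 28
i=8: count = 28+8*1 = 36
i=9: count = 36+9*1 = 45

45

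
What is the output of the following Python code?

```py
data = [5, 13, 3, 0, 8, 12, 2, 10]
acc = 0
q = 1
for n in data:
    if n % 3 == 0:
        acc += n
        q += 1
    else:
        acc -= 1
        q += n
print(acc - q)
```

-32

n=5: not %3==0, acc = 0-1 = -1; q=6
n=13: not %3==0, acc = (-1)-1 = -2; q=19
n=3: %3==0, acc = (-2)+3 = 1; q=20
n=0: %3==0, acc = 1+0 = 1; q=21
n=8: not %3==0, acc = 1-1 = 0; q=29
n=12: %3==0, acc = 0+12 = 12; q=30
n=2: not %3==0, acc = 12-1 = 11; q=32
n=10: not %3==0, acc = 11-1 = 10; q=42
acc-q = 10-42 = -32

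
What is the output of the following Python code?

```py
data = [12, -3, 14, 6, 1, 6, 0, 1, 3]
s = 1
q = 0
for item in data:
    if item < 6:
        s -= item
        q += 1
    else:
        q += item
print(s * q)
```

-43

item=12: not <6; q=12
item=-3: <6, s = 1-(-3) = 4; q=13
item=14: not <6; q=27
item=6: not <6; q=33
item=1: <6, s = 4-1 = 3; q=34
item=6: not <6; q=40
item=0: <6, s = 3-0 = 3; q=41
item=1: <6, s = 3-1 = 2; q=42
item=3: <6, s = 2-3 = -1; q=43
s*q = (-1)*43 = -43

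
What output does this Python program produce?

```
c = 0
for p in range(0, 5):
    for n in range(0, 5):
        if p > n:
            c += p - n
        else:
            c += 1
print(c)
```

p=0,n=0: not 0>0, c = 0+1 = 1
p=0,n=1: not 0>1, c = 1+1 = 2
p=0,n=2: not 0>2, c = 2+1 = 3
p=0,n=3: not 0>3, c = 3+1 = 4
p=0,n=4: not 0>4, c = 4+1 = 5
p=1,n=0: 1>0, c = 5+1 = 6
p=1,n=1: not 1>1, c = 6+1 = 7
p=1,n=2: not 1>2, c = 7+1 = 8
p=1,n=3: not 1>3, c = 8+1 = 9
p=1,n=4: not 1>4, c = 9+1 = 10
p=2,n=0: 2>0, c = 10+2 = 12
p=2,n=1: 2>1, c = 12+1 = 13
p=2,n=2: not 2>2, c = 13+1 = 14
p=2,n=3: not 2>3, c = 14+1 = 15
p=2,n=4: not 2>4, c = 15+1 = 16
p=3,n=0: 3>0, c = 16+3 = 19
p=3,n=1: 3>1, c = 19+2 = 21
p=3,n=2: 3>2, c = 21+1 = 22
p=3,n=3: not 3>3, c = 22+1 = 23
p=3,n=4: not 3>4, c = 23+1 = 24
p=4,n=0: 4>0, c = 24+4 = 28
p=4,n=1: 4>1, c = 28+3 = 31
p=4,n=2: 4>2, c = 31+2 = 33
p=4,n=3: 4>3, c = 33+1 = 34
p=4,n=4: not 4>4, c = 34+1 = 35

35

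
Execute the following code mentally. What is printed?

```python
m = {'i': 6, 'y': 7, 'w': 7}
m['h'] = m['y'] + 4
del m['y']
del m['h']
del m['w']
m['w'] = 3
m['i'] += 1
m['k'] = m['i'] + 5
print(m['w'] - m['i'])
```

m['h'] = m['y']+4 = 11 → {'i': 6, 'y': 7, 'w': 7, 'h': 11}
del 'y' → {'i': 6, 'w': 7, 'h': 11}
del 'h' → {'i': 6, 'w': 7}
del 'w' → {'i': 6}
m['w'] = 3 → {'i': 6, 'w': 3}
m['i'] = 6+1 = 7 → {'i': 7, 'w': 3}
m['k'] = m['i']+5 = 12 → {'i': 7, 'w': 3, 'k': 12}
m['w']-m['i'] = 3-7 = -4

-4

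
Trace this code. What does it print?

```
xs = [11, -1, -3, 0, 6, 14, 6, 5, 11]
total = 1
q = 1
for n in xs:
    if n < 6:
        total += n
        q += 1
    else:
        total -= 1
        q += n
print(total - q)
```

n=11: not <6, total = 1-1 = 0; q=12
n=-1: <6, total = 0+(-1) = -1; q=13
n=-3: <6, total = (-1)+(-3) = -4; q=14
n=0: <6, total = (-4)+0 = -4; q=15
n=6: not <6, total = (-4)-1 = -5; q=21
n=14: not <6, total = (-5)-1 = -6; q=35
n=6: not <6, total = (-6)-1 = -7; q=41
n=5: <6, total = (-7)+5 = -2; q=42
n=11: not <6, total = (-2)-1 = -3; q=53
total-q = (-3)-53 = -56

-56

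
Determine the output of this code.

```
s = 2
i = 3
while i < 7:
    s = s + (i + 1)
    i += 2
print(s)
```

i=3: s = 2+4 = 6
i=5: s = 6+6 = 12

12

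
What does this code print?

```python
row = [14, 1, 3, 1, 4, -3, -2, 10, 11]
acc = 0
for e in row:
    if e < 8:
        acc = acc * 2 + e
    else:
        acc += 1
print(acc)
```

e=14: not <8, acc = 0+1 = 1
e=1: <8, acc = 1*2+1 = 3
e=3: <8, acc = 3*2+3 = 9
e=1: <8, acc = 9*2+1 = 19
e=4: <8, acc = 19*2+4 = 42
e=-3: <8, acc = 42*2+(-3) = 81
e=-2: <8, acc = 81*2+(-2) = 160
e=10: not <8, acc = 160+1 = 161
e=11: not <8, acc = 161+1 = 162

162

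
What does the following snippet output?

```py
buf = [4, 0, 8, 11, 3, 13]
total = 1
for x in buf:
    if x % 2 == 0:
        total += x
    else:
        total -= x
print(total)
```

x=4: even, total = 1+4 = 5
x=0: even, total = 5+0 = 5
x=8: even, total = 5+8 = 13
x=11: not even, total = 13-11 = 2
x=3: not even, total = 2-3 = -1
x=13: not even, total = (-1)-13 = -14

-14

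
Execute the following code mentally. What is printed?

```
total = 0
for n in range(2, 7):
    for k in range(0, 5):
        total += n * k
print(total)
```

200

n=2,k=0: total = 0+0 = 0
n=2,k=1: total = 0+2 = 2
n=2,k=2: total = 2+4 = 6
n=2,k=3: total = 6+6 = 12
n=2,k=4: total = 12+8 = 20
n=3,k=0: total = 20+0 = 20
n=3,k=1: total = 20+3 = 23
n=3,k=2: total = 23+6 = 29
n=3,k=3: total = 29+9 = 38
n=3,k=4: total = 38+12 = 50
n=4,k=0: total = 50+0 = 50
n=4,k=1: total = 50+4 = 54
n=4,k=2: total = 54+8 = 62
n=4,k=3: total = 62+12 = 74
n=4,k=4: total = 74+16 = 90
n=5,k=0: total = 90+0 = 90
n=5,k=1: total = 90+5 = 95
n=5,k=2: total = 95+10 = 105
n=5,k=3: total = 105+15 = 120
n=5,k=4: total = 120+20 = 140
n=6,k=0: total = 140+0 = 140
n=6,k=1: total = 140+6 = 146
n=6,k=2: total = 146+12 = 158
n=6,k=3: total = 158+18 = 176
n=6,k=4: total = 176+24 = 200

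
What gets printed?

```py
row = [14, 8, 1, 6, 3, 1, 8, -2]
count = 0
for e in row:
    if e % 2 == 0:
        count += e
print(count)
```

34

e=14: even, count = 0+14 = 14
e=8: even, count = 14+8 = 22
e=1: not even
e=6: even, count = 22+6 = 28
e=3: not even
e=1: not even
e=8: even, count = 28+8 = 36
e=-2: even, count = 36+(-2) = 34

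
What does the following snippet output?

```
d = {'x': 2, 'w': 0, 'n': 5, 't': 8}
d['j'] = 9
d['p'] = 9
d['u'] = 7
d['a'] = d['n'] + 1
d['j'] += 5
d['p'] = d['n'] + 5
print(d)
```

{'x': 2, 'w': 0, 'n': 5, 't': 8, 'j': 14, 'p': 10, 'u': 7, 'a': 6}

d['j'] = 9 → {'x': 2, 'w': 0, 'n': 5, 't': 8, 'j': 9}
d['p'] = 9 → {'x': 2, 'w': 0, 'n': 5, 't': 8, 'j': 9, 'p': 9}
d['u'] = 7 → {'x': 2, 'w': 0, 'n': 5, 't': 8, 'j': 9, 'p': 9, 'u': 7}
d['a'] = d['n']+1 = 6 → {'x': 2, 'w': 0, 'n': 5, 't': 8, 'j': 9, 'p': 9, 'u': 7, 'a': 6}
d['j'] = 9+5 = 14 → {'x': 2, 'w': 0, 'n': 5, 't': 8, 'j': 14, 'p': 9, 'u': 7, 'a': 6}
d['p'] = d['n']+5 = 10 → {'x': 2, 'w': 0, 'n': 5, 't': 8, 'j': 14, 'p': 10, 'u': 7, 'a': 6}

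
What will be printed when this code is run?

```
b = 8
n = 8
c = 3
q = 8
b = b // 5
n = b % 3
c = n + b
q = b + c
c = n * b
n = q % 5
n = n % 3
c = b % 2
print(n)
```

b = 8//5 = 1
n = 1%3 = 1
c = 1+1 = 2
q = 1+2 = 3
c = 1*1 = 1
n = 3%5 = 3
n = 3%3 = 0
c = 1%2 = 1

0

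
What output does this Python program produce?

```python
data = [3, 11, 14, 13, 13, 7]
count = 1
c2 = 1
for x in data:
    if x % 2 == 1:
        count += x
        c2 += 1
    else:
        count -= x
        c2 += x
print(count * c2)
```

680

x=3: odd, count = 1+3 = 4; c2=2
x=11: odd, count = 4+11 = 15; c2=3
x=14: not odd, count = 15-14 = 1; c2=17
x=13: odd, count = 1+13 = 14; c2=18
x=13: odd, count = 14+13 = 27; c2=19
x=7: odd, count = 27+7 = 34; c2=20
count*c2 = 34*20 = 680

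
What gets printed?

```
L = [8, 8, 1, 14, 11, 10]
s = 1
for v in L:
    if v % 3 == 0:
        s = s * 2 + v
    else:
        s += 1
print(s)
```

v=8: not %3==0, s = 1+1 = 2
v=8: not %3==0, s = 2+1 = 3
v=1: not %3==0, s = 3+1 = 4
v=14: not %3==0, s = 4+1 = 5
v=11: not %3==0, s = 5+1 = 6
v=10: not %3==0, s = 6+1 = 7

7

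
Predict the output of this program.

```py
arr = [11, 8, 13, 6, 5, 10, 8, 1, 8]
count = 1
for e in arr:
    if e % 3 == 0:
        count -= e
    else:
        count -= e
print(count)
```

e=11: not %3==0, count = 1-11 = -10
e=8: not %3==0, count = (-10)-8 = -18
e=13: not %3==0, count = (-18)-13 = -31
e=6: %3==0, count = (-31)-6 = -37
e=5: not %3==0, count = (-37)-5 = -42
e=10: not %3==0, count = (-42)-10 = -52
e=8: not %3==0, count = (-52)-8 = -60
e=1: not %3==0, count = (-60)-1 = -61
e=8: not %3==0, count = (-61)-8 = -69

-69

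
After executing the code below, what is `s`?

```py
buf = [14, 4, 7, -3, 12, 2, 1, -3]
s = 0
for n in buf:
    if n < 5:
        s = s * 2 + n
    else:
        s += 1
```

n=14: not <5, s = 0+1 = 1
n=4: <5, s = 1*2+4 = 6
n=7: not <5, s = 6+1 = 7
n=-3: <5, s = 7*2+(-3) = 11
n=12: not <5, s = 11+1 = 12
n=2: <5, s = 12*2+2 = 26
n=1: <5, s = 26*2+1 = 53
n=-3: <5, s = 53*2+(-3) = 103

103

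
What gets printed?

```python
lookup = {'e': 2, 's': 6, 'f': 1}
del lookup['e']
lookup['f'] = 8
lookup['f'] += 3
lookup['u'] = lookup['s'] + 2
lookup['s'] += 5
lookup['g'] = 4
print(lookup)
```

{'s': 11, 'f': 11, 'u': 8, 'g': 4}

del 'e' → {'s': 6, 'f': 1}
lookup['f'] = 8 → {'s': 6, 'f': 8}
lookup['f'] = 8+3 = 11 → {'s': 6, 'f': 11}
lookup['u'] = lookup['s']+2 = 8 → {'s': 6, 'f': 11, 'u': 8}
lookup['s'] = 6+5 = 11 → {'s': 11, 'f': 11, 'u': 8}
lookup['g'] = 4 → {'s': 11, 'f': 11, 'u': 8, 'g': 4}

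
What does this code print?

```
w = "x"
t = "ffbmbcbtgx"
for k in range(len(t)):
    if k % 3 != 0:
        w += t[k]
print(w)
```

xfbbctg

k=0: skip
k=1: add 'f' → 'xf'
k=2: add 'b' → 'xfb'
k=3: skip
k=4: add 'b' → 'xfbb'
k=5: add 'c' → 'xfbbc'
k=6: skip
k=7: add 't' → 'xfbbct'
k=8: add 'g' → 'xfbbctg'
k=9: skip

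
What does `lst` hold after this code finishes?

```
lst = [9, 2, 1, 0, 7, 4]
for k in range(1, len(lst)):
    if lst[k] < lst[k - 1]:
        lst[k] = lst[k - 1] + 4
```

k=1: 2<9, lst[1] = 9+4 = 13 → [9, 13, 1, 0, 7, 4]
k=2: 1<13, lst[2] = 13+4 = 17 → [9, 13, 17, 0, 7, 4]
k=3: 0<17, lst[3] = 17+4 = 21 → [9, 13, 17, 21, 7, 4]
k=4: 7<21, lst[4] = 21+4 = 25 → [9, 13, 17, 21, 25, 4]
k=5: 4<25, lst[5] = 25+4 = 29 → [9, 13, 17, 21, 25, 29]

[9, 13, 17, 21, 25, 29]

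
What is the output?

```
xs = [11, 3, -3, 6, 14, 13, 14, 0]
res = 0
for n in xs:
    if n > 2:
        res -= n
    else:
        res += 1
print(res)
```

n=11: >2, res = 0-11 = -11
n=3: >2, res = (-11)-3 = -14
n=-3: not >2, res = (-14)+1 = -13
n=6: >2, res = (-13)-6 = -19
n=14: >2, res = (-19)-14 = -33
n=13: >2, res = (-33)-13 = -46
n=14: >2, res = (-46)-14 = -60
n=0: not >2, res = (-60)+1 = -59

-59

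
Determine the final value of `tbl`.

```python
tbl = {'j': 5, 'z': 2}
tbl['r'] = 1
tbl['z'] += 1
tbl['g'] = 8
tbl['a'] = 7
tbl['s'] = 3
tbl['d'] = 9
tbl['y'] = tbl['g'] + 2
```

{'j': 5, 'z': 3, 'r': 1, 'g': 8, 'a': 7, 's': 3, 'd': 9, 'y': 10}

tbl['r'] = 1 → {'j': 5, 'z': 2, 'r': 1}
tbl['z'] = 2+1 = 3 → {'j': 5, 'z': 3, 'r': 1}
tbl['g'] = 8 → {'j': 5, 'z': 3, 'r': 1, 'g': 8}
tbl['a'] = 7 → {'j': 5, 'z': 3, 'r': 1, 'g': 8, 'a': 7}
tbl['s'] = 3 → {'j': 5, 'z': 3, 'r': 1, 'g': 8, 'a': 7, 's': 3}
tbl['d'] = 9 → {'j': 5, 'z': 3, 'r': 1, 'g': 8, 'a': 7, 's': 3, 'd': 9}
tbl['y'] = tbl['g']+2 = 10 → {'j': 5, 'z': 3, 'r': 1, 'g': 8, 'a': 7, 's': 3, 'd': 9, 'y': 10}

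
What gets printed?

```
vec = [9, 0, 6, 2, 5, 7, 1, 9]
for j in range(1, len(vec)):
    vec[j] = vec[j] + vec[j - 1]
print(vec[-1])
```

39

j=1: vec[1] = 0+9 = 9 → [9, 9, 6, 2, 5, 7, 1, 9]
j=2: vec[2] = 6+9 = 15 → [9, 9, 15, 2, 5, 7, 1, 9]
j=3: vec[3] = 2+15 = 17 → [9, 9, 15, 17, 5, 7, 1, 9]
j=4: vec[4] = 5+17 = 22 → [9, 9, 15, 17, 22, 7, 1, 9]
j=5: vec[5] = 7+22 = 29 → [9, 9, 15, 17, 22, 29, 1, 9]
j=6: vec[6] = 1+29 = 30 → [9, 9, 15, 17, 22, 29, 30, 9]
j=7: vec[7] = 9+30 = 39 → [9, 9, 15, 17, 22, 29, 30, 39]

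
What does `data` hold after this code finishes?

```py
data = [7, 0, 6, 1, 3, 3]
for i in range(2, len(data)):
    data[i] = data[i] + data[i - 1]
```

i=2: data[2] = 6+0 = 6 → [7, 0, 6, 1, 3, 3]
i=3: data[3] = 1+6 = 7 → [7, 0, 6, 7, 3, 3]
i=4: data[4] = 3+7 = 10 → [7, 0, 6, 7, 10, 3]
i=5: data[5] = 3+10 = 13 → [7, 0, 6, 7, 10, 13]

[7, 0, 6, 7, 10, 13]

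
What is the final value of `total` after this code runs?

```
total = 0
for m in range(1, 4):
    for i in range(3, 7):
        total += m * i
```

108

m=1,i=3: total = 0+3 = 3
m=1,i=4: total = 3+4 = 7
m=1,i=5: total = 7+5 = 12
m=1,i=6: total = 12+6 = 18
m=2,i=3: total = 18+6 = 24
m=2,i=4: total = 24+8 = 32
m=2,i=5: total = 32+10 = 42
m=2,i=6: total = 42+12 = 54
m=3,i=3: total = 54+9 = 63
m=3,i=4: total = 63+12 = 75
m=3,i=5: total = 75+15 = 90
m=3,i=6: total = 90+18 = 108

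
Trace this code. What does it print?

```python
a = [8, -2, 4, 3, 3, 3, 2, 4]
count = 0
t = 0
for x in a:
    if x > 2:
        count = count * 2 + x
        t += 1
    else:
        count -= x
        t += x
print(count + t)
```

x=8: >2, count = 0*2+8 = 8; t=1
x=-2: not >2, count = 8-(-2) = 10; t=-1
x=4: >2, count = 10*2+4 = 24; t=0
x=3: >2, count = 24*2+3 = 51; t=1
x=3: >2, count = 51*2+3 = 105; t=2
x=3: >2, count = 105*2+3 = 213; t=3
x=2: not >2, count = 213-2 = 211; t=5
x=4: >2, count = 211*2+4 = 426; t=6
count+t = 426+6 = 432

432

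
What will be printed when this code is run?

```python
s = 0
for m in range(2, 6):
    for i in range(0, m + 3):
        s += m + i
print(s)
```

m=2,i=0: s = 0+2 = 2
m=2,i=1: s = 2+3 = 5
m=2,i=2: s = 5+4 = 9
m=2,i=3: s = 9+5 = 14
m=2,i=4: s = 14+6 = 20
m=3,i=0: s = 20+3 = 23
m=3,i=1: s = 23+4 = 27
m=3,i=2: s = 27+5 = 32
m=3,i=3: s = 32+6 = 38
m=3,i=4: s = 38+7 = 45
m=3,i=5: s = 45+8 = 53
m=4,i=0: s = 53+4 = 57
m=4,i=1: s = 57+5 = 62
m=4,i=2: s = 62+6 = 68
m=4,i=3: s = 68+7 = 75
m=4,i=4: s = 75+8 = 83
m=4,i=5: s = 83+9 = 92
m=4,i=6: s = 92+10 = 102
m=5,i=0: s = 102+5 = 107
m=5,i=1: s = 107+6 = 113
m=5,i=2: s = 113+7 = 120
m=5,i=3: s = 120+8 = 128
m=5,i=4: s = 128+9 = 137
m=5,i=5: s = 137+10 = 147
m=5,i=6: s = 147+11 = 158
m=5,i=7: s = 158+12 = 170

170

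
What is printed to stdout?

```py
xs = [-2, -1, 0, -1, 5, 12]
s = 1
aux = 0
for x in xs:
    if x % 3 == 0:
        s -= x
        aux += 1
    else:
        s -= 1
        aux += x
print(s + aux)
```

x=-2: not %3==0, s = 1-1 = 0; aux=-2
x=-1: not %3==0, s = 0-1 = -1; aux=-3
x=0: %3==0, s = (-1)-0 = -1; aux=-2
x=-1: not %3==0, s = (-1)-1 = -2; aux=-3
x=5: not %3==0, s = (-2)-1 = -3; aux=2
x=12: %3==0, s = (-3)-12 = -15; aux=3
s+aux = (-15)+3 = -12

-12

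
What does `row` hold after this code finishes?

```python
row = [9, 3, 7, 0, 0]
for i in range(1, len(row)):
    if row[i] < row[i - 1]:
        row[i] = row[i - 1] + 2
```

i=1: 3<9, row[1] = 9+2 = 11 → [9, 11, 7, 0, 0]
i=2: 7<11, row[2] = 11+2 = 13 → [9, 11, 13, 0, 0]
i=3: 0<13, row[3] = 13+2 = 15 → [9, 11, 13, 15, 0]
i=4: 0<15, row[4] = 15+2 = 17 → [9, 11, 13, 15, 17]

[9, 11, 13, 15, 17]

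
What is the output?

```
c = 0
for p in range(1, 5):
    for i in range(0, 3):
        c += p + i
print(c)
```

42

p=1,i=0: c = 0+1 = 1
p=1,i=1: c = 1+2 = 3
p=1,i=2: c = 3+3 = 6
p=2,i=0: c = 6+2 = 8
p=2,i=1: c = 8+3 = 11
p=2,i=2: c = 11+4 = 15
p=3,i=0: c = 15+3 = 18
p=3,i=1: c = 18+4 = 22
p=3,i=2: c = 22+5 = 27
p=4,i=0: c = 27+4 = 31
p=4,i=1: c = 31+5 = 36
p=4,i=2: c = 36+6 = 42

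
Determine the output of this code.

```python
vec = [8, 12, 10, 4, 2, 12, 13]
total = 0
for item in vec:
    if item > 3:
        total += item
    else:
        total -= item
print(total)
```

57

item=8: >3, total = 0+8 = 8
item=12: >3, total = 8+12 = 20
item=10: >3, total = 20+10 = 30
item=4: >3, total = 30+4 = 34
item=2: not >3, total = 34-2 = 32
item=12: >3, total = 32+12 = 44
item=13: >3, total = 44+13 = 57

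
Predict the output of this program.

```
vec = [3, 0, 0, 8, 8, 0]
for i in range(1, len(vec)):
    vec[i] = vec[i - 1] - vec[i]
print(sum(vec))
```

-22

i=1: vec[1] = 3-0 = 3 → [3, 3, 0, 8, 8, 0]
i=2: vec[2] = 3-0 = 3 → [3, 3, 3, 8, 8, 0]
i=3: vec[3] = 3-8 = -5 → [3, 3, 3, -5, 8, 0]
i=4: vec[4] = (-5)-8 = -13 → [3, 3, 3, -5, -13, 0]
i=5: vec[5] = (-13)-0 = -13 → [3, 3, 3, -5, -13, -13]
sum = -22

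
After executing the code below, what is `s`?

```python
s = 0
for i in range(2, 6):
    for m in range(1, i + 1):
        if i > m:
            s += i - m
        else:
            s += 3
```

i=2,m=1: 2>1, s = 0+1 = 1
i=2,m=2: not 2>2, s = 1+3 = 4
i=3,m=1: 3>1, s = 4+2 = 6
i=3,m=2: 3>2, s = 6+1 = 7
i=3,m=3: not 3>3, s = 7+3 = 10
i=4,m=1: 4>1, s = 10+3 = 13
i=4,m=2: 4>2, s = 13+2 = 15
i=4,m=3: 4>3, s = 15+1 = 16
i=4,m=4: not 4>4, s = 16+3 = 19
i=5,m=1: 5>1, s = 19+4 = 23
i=5,m=2: 5>2, s = 23+3 = 26
i=5,m=3: 5>3, s = 26+2 = 28
i=5,m=4: 5>4, s = 28+1 = 29
i=5,m=5: not 5>5, s = 29+3 = 32

32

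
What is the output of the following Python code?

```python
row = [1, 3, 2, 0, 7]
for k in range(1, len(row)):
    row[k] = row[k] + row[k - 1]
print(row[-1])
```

13

k=1: row[1] = 3+1 = 4 → [1, 4, 2, 0, 7]
k=2: row[2] = 2+4 = 6 → [1, 4, 6, 0, 7]
k=3: row[3] = 0+6 = 6 → [1, 4, 6, 6, 7]
k=4: row[4] = 7+6 = 13 → [1, 4, 6, 6, 13]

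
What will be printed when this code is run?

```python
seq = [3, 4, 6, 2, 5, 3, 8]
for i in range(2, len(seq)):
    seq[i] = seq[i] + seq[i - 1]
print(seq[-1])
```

i=2: seq[2] = 6+4 = 10 → [3, 4, 10, 2, 5, 3, 8]
i=3: seq[3] = 2+10 = 12 → [3, 4, 10, 12, 5, 3, 8]
i=4: seq[4] = 5+12 = 17 → [3, 4, 10, 12, 17, 3, 8]
i=5: seq[5] = 3+17 = 20 → [3, 4, 10, 12, 17, 20, 8]
i=6: seq[6] = 8+20 = 28 → [3, 4, 10, 12, 17, 20, 28]

28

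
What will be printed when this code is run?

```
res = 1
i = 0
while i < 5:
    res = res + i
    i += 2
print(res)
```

i=0: res = 1+0 = 1
i=2: res = 1+2 = 3
i=4: res = 3+4 = 7

7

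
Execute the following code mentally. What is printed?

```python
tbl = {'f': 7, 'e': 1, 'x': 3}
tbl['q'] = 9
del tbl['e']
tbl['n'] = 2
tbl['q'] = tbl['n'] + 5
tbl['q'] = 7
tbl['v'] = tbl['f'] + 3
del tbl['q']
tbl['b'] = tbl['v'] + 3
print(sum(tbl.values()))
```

35

tbl['q'] = 9 → {'f': 7, 'e': 1, 'x': 3, 'q': 9}
del 'e' → {'f': 7, 'x': 3, 'q': 9}
tbl['n'] = 2 → {'f': 7, 'x': 3, 'q': 9, 'n': 2}
tbl['q'] = tbl['n']+5 = 7 → {'f': 7, 'x': 3, 'q': 7, 'n': 2}
tbl['q'] = 7 → {'f': 7, 'x': 3, 'q': 7, 'n': 2}
tbl['v'] = tbl['f']+3 = 10 → {'f': 7, 'x': 3, 'q': 7, 'n': 2, 'v': 10}
del 'q' → {'f': 7, 'x': 3, 'n': 2, 'v': 10}
tbl['b'] = tbl['v']+3 = 13 → {'f': 7, 'x': 3, 'n': 2, 'v': 10, 'b': 13}
sum of values = 35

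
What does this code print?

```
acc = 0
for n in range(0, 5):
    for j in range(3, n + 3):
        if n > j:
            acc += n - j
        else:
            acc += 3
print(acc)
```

28

n=1,j=3: not 1>3, acc = 0+3 = 3
n=2,j=3: not 2>3, acc = 3+3 = 6
n=2,j=4: not 2>4, acc = 6+3 = 9
n=3,j=3: not 3>3, acc = 9+3 = 12
n=3,j=4: not 3>4, acc = 12+3 = 15
n=3,j=5: not 3>5, acc = 15+3 = 18
n=4,j=3: 4>3, acc = 18+1 = 19
n=4,j=4: not 4>4, acc = 19+3 = 22
n=4,j=5: not 4>5, acc = 22+3 = 25
n=4,j=6: not 4>6, acc = 25+3 = 28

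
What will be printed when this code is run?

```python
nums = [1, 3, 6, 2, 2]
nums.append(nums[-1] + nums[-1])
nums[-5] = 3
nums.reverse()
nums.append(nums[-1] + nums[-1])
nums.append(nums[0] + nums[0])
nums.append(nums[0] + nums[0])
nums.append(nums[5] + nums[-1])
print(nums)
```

[4, 2, 2, 6, 3, 1, 2, 8, 8, 9]

append nums[-1]+nums[-1] = 2+2 = 4 → [1, 3, 6, 2, 2, 4]
nums[-5] = 3 → [1, 3, 6, 2, 2, 4]
reverse → [4, 2, 2, 6, 3, 1]
append nums[-1]+nums[-1] = 1+1 = 2 → [4, 2, 2, 6, 3, 1, 2]
append nums[0]+nums[0] = 4+4 = 8 → [4, 2, 2, 6, 3, 1, 2, 8]
append nums[0]+nums[0] = 4+4 = 8 → [4, 2, 2, 6, 3, 1, 2, 8, 8]
append nums[5]+nums[-1] = 1+8 = 9 → [4, 2, 2, 6, 3, 1, 2, 8, 8, 9]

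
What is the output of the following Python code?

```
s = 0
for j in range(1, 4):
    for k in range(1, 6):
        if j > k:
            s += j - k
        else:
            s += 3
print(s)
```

j=1,k=1: not 1>1, s = 0+3 = 3
j=1,k=2: not 1>2, s = 3+3 = 6
j=1,k=3: not 1>3, s = 6+3 = 9
j=1,k=4: not 1>4, s = 9+3 = 12
j=1,k=5: not 1>5, s = 12+3 = 15
j=2,k=1: 2>1, s = 15+1 = 16
j=2,k=2: not 2>2, s = 16+3 = 19
j=2,k=3: not 2>3, s = 19+3 = 22
j=2,k=4: not 2>4, s = 22+3 = 25
j=2,k=5: not 2>5, s = 25+3 = 28
j=3,k=1: 3>1, s = 28+2 = 30
j=3,k=2: 3>2, s = 30+1 = 31
j=3,k=3: not 3>3, s = 31+3 = 34
j=3,k=4: not 3>4, s = 34+3 = 37
j=3,k=5: not 3>5, s = 37+3 = 40

40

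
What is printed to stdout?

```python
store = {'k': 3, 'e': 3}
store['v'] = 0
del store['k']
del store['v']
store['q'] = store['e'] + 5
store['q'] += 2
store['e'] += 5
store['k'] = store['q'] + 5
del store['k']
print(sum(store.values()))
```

18

store['v'] = 0 → {'k': 3, 'e': 3, 'v': 0}
del 'k' → {'e': 3, 'v': 0}
del 'v' → {'e': 3}
store['q'] = store['e']+5 = 8 → {'e': 3, 'q': 8}
store['q'] = 8+2 = 10 → {'e': 3, 'q': 10}
store['e'] = 3+5 = 8 → {'e': 8, 'q': 10}
store['k'] = store['q']+5 = 15 → {'e': 8, 'q': 10, 'k': 15}
del 'k' → {'e': 8, 'q': 10}
sum of values = 18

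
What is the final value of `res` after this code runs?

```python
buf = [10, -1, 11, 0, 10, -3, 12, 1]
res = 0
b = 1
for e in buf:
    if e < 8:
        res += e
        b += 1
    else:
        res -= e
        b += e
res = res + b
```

e=10: not <8, res = 0-10 = -10; b=11
e=-1: <8, res = (-10)+(-1) = -11; b=12
e=11: not <8, res = (-11)-11 = -22; b=23
e=0: <8, res = (-22)+0 = -22; b=24
e=10: not <8, res = (-22)-10 = -32; b=34
e=-3: <8, res = (-32)+(-3) = -35; b=35
e=12: not <8, res = (-35)-12 = -47; b=47
e=1: <8, res = (-47)+1 = -46; b=48
res+b = (-46)+48 = 2

2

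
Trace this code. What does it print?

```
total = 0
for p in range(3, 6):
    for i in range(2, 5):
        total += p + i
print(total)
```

63

p=3,i=2: total = 0+5 = 5
p=3,i=3: total = 5+6 = 11
p=3,i=4: total = 11+7 = 18
p=4,i=2: total = 18+6 = 24
p=4,i=3: total = 24+7 = 31
p=4,i=4: total = 31+8 = 39
p=5,i=2: total = 39+7 = 46
p=5,i=3: total = 46+8 = 54
p=5,i=4: total = 54+9 = 63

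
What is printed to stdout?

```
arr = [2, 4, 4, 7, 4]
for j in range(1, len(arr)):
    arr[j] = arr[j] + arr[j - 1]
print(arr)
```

[2, 6, 10, 17, 21]

j=1: arr[1] = 4+2 = 6 → [2, 6, 4, 7, 4]
j=2: arr[2] = 4+6 = 10 → [2, 6, 10, 7, 4]
j=3: arr[3] = 7+10 = 17 → [2, 6, 10, 17, 4]
j=4: arr[4] = 4+17 = 21 → [2, 6, 10, 17, 21]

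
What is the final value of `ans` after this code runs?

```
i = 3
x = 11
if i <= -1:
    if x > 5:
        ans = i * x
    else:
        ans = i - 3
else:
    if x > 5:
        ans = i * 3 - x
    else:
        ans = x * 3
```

-2

i=3, x=11
i <= -1 is False; x > 5 is True
→ ans = i * 3 - x = -2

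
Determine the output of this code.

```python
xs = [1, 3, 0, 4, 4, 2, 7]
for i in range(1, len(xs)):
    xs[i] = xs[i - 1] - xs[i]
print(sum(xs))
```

i=1: xs[1] = 1-3 = -2 → [1, -2, 0, 4, 4, 2, 7]
i=2: xs[2] = (-2)-0 = -2 → [1, -2, -2, 4, 4, 2, 7]
i=3: xs[3] = (-2)-4 = -6 → [1, -2, -2, -6, 4, 2, 7]
i=4: xs[4] = (-6)-4 = -10 → [1, -2, -2, -6, -10, 2, 7]
i=5: xs[5] = (-10)-2 = -12 → [1, -2, -2, -6, -10, -12, 7]
i=6: xs[6] = (-12)-7 = -19 → [1, -2, -2, -6, -10, -12, -19]
sum = -50

-50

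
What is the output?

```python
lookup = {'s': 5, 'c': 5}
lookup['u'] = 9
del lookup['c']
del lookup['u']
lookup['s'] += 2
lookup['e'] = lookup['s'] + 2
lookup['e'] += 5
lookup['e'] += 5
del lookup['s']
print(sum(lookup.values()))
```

lookup['u'] = 9 → {'s': 5, 'c': 5, 'u': 9}
del 'c' → {'s': 5, 'u': 9}
del 'u' → {'s': 5}
lookup['s'] = 5+2 = 7 → {'s': 7}
lookup['e'] = lookup['s']+2 = 9 → {'s': 7, 'e': 9}
lookup['e'] = 9+5 = 14 → {'s': 7, 'e': 14}
lookup['e'] = 14+5 = 19 → {'s': 7, 'e': 19}
del 's' → {'e': 19}
sum of values = 19

19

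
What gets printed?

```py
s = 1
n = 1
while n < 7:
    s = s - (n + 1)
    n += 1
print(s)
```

n=1: s = 1-2 = -1
n=2: s = (-1)-3 = -4
n=3: s = (-4)-4 = -8
n=4: s = (-8)-5 = -13
n=5: s = (-13)-6 = -19
n=6: s = (-19)-7 = -26

-26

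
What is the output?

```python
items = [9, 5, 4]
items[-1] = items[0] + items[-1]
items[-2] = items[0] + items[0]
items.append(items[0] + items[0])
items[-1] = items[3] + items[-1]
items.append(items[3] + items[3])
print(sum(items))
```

148

items[-1] = items[0]+items[-1] = 9+4 = 13 → [9, 5, 13]
items[-2] = items[0]+items[0] = 9+9 = 18 → [9, 18, 13]
append items[0]+items[0] = 9+9 = 18 → [9, 18, 13, 18]
items[-1] = items[3]+items[-1] = 18+18 = 36 → [9, 18, 13, 36]
append items[3]+items[3] = 36+36 = 72 → [9, 18, 13, 36, 72]
sum = 148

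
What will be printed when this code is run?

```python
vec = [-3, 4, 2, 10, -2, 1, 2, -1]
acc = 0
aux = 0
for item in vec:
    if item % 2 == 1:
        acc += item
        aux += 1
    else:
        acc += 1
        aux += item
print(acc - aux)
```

-17

item=-3: odd, acc = 0+(-3) = -3; aux=1
item=4: not odd, acc = (-3)+1 = -2; aux=5
item=2: not odd, acc = (-2)+1 = -1; aux=7
item=10: not odd, acc = (-1)+1 = 0; aux=17
item=-2: not odd, acc = 0+1 = 1; aux=15
item=1: odd, acc = 1+1 = 2; aux=16
item=2: not odd, acc = 2+1 = 3; aux=18
item=-1: odd, acc = 3+(-1) = 2; aux=19
acc-aux = 2-19 = -17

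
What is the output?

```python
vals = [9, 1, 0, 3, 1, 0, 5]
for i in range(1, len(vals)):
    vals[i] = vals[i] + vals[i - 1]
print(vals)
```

[9, 10, 10, 13, 14, 14, 19]

i=1: vals[1] = 1+9 = 10 → [9, 10, 0, 3, 1, 0, 5]
i=2: vals[2] = 0+10 = 10 → [9, 10, 10, 3, 1, 0, 5]
i=3: vals[3] = 3+10 = 13 → [9, 10, 10, 13, 1, 0, 5]
i=4: vals[4] = 1+13 = 14 → [9, 10, 10, 13, 14, 0, 5]
i=5: vals[5] = 0+14 = 14 → [9, 10, 10, 13, 14, 14, 5]
i=6: vals[6] = 5+14 = 19 → [9, 10, 10, 13, 14, 14, 19]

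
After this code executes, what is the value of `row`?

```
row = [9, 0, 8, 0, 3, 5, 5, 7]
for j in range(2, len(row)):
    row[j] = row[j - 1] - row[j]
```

[9, 0, -8, -8, -11, -16, -21, -28]

j=2: row[2] = 0-8 = -8 → [9, 0, -8, 0, 3, 5, 5, 7]
j=3: row[3] = (-8)-0 = -8 → [9, 0, -8, -8, 3, 5, 5, 7]
j=4: row[4] = (-8)-3 = -11 → [9, 0, -8, -8, -11, 5, 5, 7]
j=5: row[5] = (-11)-5 = -16 → [9, 0, -8, -8, -11, -16, 5, 7]
j=6: row[6] = (-16)-5 = -21 → [9, 0, -8, -8, -11, -16, -21, 7]
j=7: row[7] = (-21)-7 = -28 → [9, 0, -8, -8, -11, -16, -21, -28]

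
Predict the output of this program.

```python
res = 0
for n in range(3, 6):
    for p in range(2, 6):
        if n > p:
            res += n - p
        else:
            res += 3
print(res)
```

28

n=3,p=2: 3>2, res = 0+1 = 1
n=3,p=3: not 3>3, res = 1+3 = 4
n=3,p=4: not 3>4, res = 4+3 = 7
n=3,p=5: not 3>5, res = 7+3 = 10
n=4,p=2: 4>2, res = 10+2 = 12
n=4,p=3: 4>3, res = 12+1 = 13
n=4,p=4: not 4>4, res = 13+3 = 16
n=4,p=5: not 4>5, res = 16+3 = 19
n=5,p=2: 5>2, res = 19+3 = 22
n=5,p=3: 5>3, res = 22+2 = 24
n=5,p=4: 5>4, res = 24+1 = 25
n=5,p=5: not 5>5, res = 25+3 = 28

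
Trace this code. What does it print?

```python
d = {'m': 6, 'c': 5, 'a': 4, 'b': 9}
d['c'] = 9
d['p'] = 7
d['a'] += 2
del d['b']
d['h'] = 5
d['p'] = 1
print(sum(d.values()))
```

27

d['c'] = 9 → {'m': 6, 'c': 9, 'a': 4, 'b': 9}
d['p'] = 7 → {'m': 6, 'c': 9, 'a': 4, 'b': 9, 'p': 7}
d['a'] = 4+2 = 6 → {'m': 6, 'c': 9, 'a': 6, 'b': 9, 'p': 7}
del 'b' → {'m': 6, 'c': 9, 'a': 6, 'p': 7}
d['h'] = 5 → {'m': 6, 'c': 9, 'a': 6, 'p': 7, 'h': 5}
d['p'] = 1 → {'m': 6, 'c': 9, 'a': 6, 'p': 1, 'h': 5}
sum of values = 27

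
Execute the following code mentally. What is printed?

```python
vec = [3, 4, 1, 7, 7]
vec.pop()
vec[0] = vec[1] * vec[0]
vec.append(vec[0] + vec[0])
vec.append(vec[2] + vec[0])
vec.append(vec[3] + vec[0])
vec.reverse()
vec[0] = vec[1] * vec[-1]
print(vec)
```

pop() removes 7 → [3, 4, 1, 7]
vec[0] = vec[1]*vec[0] = 4*3 = 12 → [12, 4, 1, 7]
append vec[0]+vec[0] = 12+12 = 24 → [12, 4, 1, 7, 24]
append vec[2]+vec[0] = 1+12 = 13 → [12, 4, 1, 7, 24, 13]
append vec[3]+vec[0] = 7+12 = 19 → [12, 4, 1, 7, 24, 13, 19]
reverse → [19, 13, 24, 7, 1, 4, 12]
vec[0] = vec[1]*vec[-1] = 13*12 = 156 → [156, 13, 24, 7, 1, 4, 12]

[156, 13, 24, 7, 1, 4, 12]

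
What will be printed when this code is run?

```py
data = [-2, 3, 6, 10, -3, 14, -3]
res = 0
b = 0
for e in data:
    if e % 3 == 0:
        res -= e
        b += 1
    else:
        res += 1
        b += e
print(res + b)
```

26

e=-2: not %3==0, res = 0+1 = 1; b=-2
e=3: %3==0, res = 1-3 = -2; b=-1
e=6: %3==0, res = (-2)-6 = -8; b=0
e=10: not %3==0, res = (-8)+1 = -7; b=10
e=-3: %3==0, res = (-7)-(-3) = -4; b=11
e=14: not %3==0, res = (-4)+1 = -3; b=25
e=-3: %3==0, res = (-3)-(-3) = 0; b=26
res+b = 0+26 = 26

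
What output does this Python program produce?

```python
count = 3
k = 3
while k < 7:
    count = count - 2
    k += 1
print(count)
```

-5

k=3: count = 3-2 = 1
k=4: count = 1-2 = -1
k=5: count = (-1)-2 = -3
k=6: count = (-3)-2 = -5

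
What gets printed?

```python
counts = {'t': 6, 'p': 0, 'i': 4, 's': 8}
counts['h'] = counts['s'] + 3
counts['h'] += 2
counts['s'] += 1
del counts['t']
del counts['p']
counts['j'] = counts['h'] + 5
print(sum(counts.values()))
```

44

counts['h'] = counts['s']+3 = 11 → {'t': 6, 'p': 0, 'i': 4, 's': 8, 'h': 11}
counts['h'] = 11+2 = 13 → {'t': 6, 'p': 0, 'i': 4, 's': 8, 'h': 13}
counts['s'] = 8+1 = 9 → {'t': 6, 'p': 0, 'i': 4, 's': 9, 'h': 13}
del 't' → {'p': 0, 'i': 4, 's': 9, 'h': 13}
del 'p' → {'i': 4, 's': 9, 'h': 13}
counts['j'] = counts['h']+5 = 18 → {'i': 4, 's': 9, 'h': 13, 'j': 18}
sum of values = 44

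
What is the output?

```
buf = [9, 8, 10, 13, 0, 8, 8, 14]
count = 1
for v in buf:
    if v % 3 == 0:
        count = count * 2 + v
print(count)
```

v=9: %3==0, count = 1*2+9 = 11
v=8: not %3==0
v=10: not %3==0
v=13: not %3==0
v=0: %3==0, count = 11*2+0 = 22
v=8: not %3==0
v=8: not %3==0
v=14: not %3==0

22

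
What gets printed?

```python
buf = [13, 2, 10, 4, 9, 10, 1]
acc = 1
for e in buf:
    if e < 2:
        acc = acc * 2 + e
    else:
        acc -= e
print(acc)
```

-93

e=13: not <2, acc = 1-13 = -12
e=2: not <2, acc = (-12)-2 = -14
e=10: not <2, acc = (-14)-10 = -24
e=4: not <2, acc = (-24)-4 = -28
e=9: not <2, acc = (-28)-9 = -37
e=10: not <2, acc = (-37)-10 = -47
e=1: <2, acc = (-47)*2+1 = -93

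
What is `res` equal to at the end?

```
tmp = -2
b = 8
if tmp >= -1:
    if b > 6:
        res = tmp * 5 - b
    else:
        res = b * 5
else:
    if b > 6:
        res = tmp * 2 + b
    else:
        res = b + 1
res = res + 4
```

tmp=-2, b=8
tmp >= -1 is False; b > 6 is True
→ res = tmp * 2 + b = 4
res = 4+4 = 8

8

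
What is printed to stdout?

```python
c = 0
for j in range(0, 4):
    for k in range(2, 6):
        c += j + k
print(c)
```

80

j=0,k=2: c = 0+2 = 2
j=0,k=3: c = 2+3 = 5
j=0,k=4: c = 5+4 = 9
j=0,k=5: c = 9+5 = 14
j=1,k=2: c = 14+3 = 17
j=1,k=3: c = 17+4 = 21
j=1,k=4: c = 21+5 = 26
j=1,k=5: c = 26+6 = 32
j=2,k=2: c = 32+4 = 36
j=2,k=3: c = 36+5 = 41
j=2,k=4: c = 41+6 = 47
j=2,k=5: c = 47+7 = 54
j=3,k=2: c = 54+5 = 59
j=3,k=3: c = 59+6 = 65
j=3,k=4: c = 65+7 = 72
j=3,k=5: c = 72+8 = 80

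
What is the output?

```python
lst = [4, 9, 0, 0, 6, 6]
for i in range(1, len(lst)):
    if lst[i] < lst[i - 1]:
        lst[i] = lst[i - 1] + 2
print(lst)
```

i=1: 9>=4, unchanged → [4, 9, 0, 0, 6, 6]
i=2: 0<9, lst[2] = 9+2 = 11 → [4, 9, 11, 0, 6, 6]
i=3: 0<11, lst[3] = 11+2 = 13 → [4, 9, 11, 13, 6, 6]
i=4: 6<13, lst[4] = 13+2 = 15 → [4, 9, 11, 13, 15, 6]
i=5: 6<15, lst[5] = 15+2 = 17 → [4, 9, 11, 13, 15, 17]

[4, 9, 11, 13, 15, 17]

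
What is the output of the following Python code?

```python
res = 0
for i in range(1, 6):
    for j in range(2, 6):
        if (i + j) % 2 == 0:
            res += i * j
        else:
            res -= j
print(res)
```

74

i=1,j=2: odd sum, res = 0-2 = -2
i=1,j=3: even sum, res = (-2)+3 = 1
i=1,j=4: odd sum, res = 1-4 = -3
i=1,j=5: even sum, res = (-3)+5 = 2
i=2,j=2: even sum, res = 2+4 = 6
i=2,j=3: odd sum, res = 6-3 = 3
i=2,j=4: even sum, res = 3+8 = 11
i=2,j=5: odd sum, res = 11-5 = 6
i=3,j=2: odd sum, res = 6-2 = 4
i=3,j=3: even sum, res = 4+9 = 13
i=3,j=4: odd sum, res = 13-4 = 9
i=3,j=5: even sum, res = 9+15 = 24
i=4,j=2: even sum, res = 24+8 = 32
i=4,j=3: odd sum, res = 32-3 = 29
i=4,j=4: even sum, res = 29+16 = 45
i=4,j=5: odd sum, res = 45-5 = 40
i=5,j=2: odd sum, res = 40-2 = 38
i=5,j=3: even sum, res = 38+15 = 53
i=5,j=4: odd sum, res = 53-4 = 49
i=5,j=5: even sum, res = 49+25 = 74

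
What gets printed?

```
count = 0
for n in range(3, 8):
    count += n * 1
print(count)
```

25

n=3: count = 0+3*1 = 3
n=4: count = 3+4*1 = 7
n=5: count = 7+5*1 = 12
n=6: count = 12+6*1 = 18
n=7: count = 18+7*1 = 25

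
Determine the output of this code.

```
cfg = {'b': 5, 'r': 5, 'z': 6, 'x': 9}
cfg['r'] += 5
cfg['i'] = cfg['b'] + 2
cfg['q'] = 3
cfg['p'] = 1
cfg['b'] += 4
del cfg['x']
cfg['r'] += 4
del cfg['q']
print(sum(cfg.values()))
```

cfg['r'] = 5+5 = 10 → {'b': 5, 'r': 10, 'z': 6, 'x': 9}
cfg['i'] = cfg['b']+2 = 7 → {'b': 5, 'r': 10, 'z': 6, 'x': 9, 'i': 7}
cfg['q'] = 3 → {'b': 5, 'r': 10, 'z': 6, 'x': 9, 'i': 7, 'q': 3}
cfg['p'] = 1 → {'b': 5, 'r': 10, 'z': 6, 'x': 9, 'i': 7, 'q': 3, 'p': 1}
cfg['b'] = 5+4 = 9 → {'b': 9, 'r': 10, 'z': 6, 'x': 9, 'i': 7, 'q': 3, 'p': 1}
del 'x' → {'b': 9, 'r': 10, 'z': 6, 'i': 7, 'q': 3, 'p': 1}
cfg['r'] = 10+4 = 14 → {'b': 9, 'r': 14, 'z': 6, 'i': 7, 'q': 3, 'p': 1}
del 'q' → {'b': 9, 'r': 14, 'z': 6, 'i': 7, 'p': 1}
sum of values = 37

37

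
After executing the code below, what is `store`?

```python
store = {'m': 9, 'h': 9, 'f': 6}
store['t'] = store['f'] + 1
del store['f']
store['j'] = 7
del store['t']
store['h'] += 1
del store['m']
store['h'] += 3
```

{'h': 13, 'j': 7}

store['t'] = store['f']+1 = 7 → {'m': 9, 'h': 9, 'f': 6, 't': 7}
del 'f' → {'m': 9, 'h': 9, 't': 7}
store['j'] = 7 → {'m': 9, 'h': 9, 't': 7, 'j': 7}
del 't' → {'m': 9, 'h': 9, 'j': 7}
store['h'] = 9+1 = 10 → {'m': 9, 'h': 10, 'j': 7}
del 'm' → {'h': 10, 'j': 7}
store['h'] = 10+3 = 13 → {'h': 13, 'j': 7}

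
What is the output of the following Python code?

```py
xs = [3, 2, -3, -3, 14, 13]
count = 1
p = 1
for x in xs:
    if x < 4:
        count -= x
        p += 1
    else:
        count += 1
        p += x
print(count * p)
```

128

x=3: <4, count = 1-3 = -2; p=2
x=2: <4, count = (-2)-2 = -4; p=3
x=-3: <4, count = (-4)-(-3) = -1; p=4
x=-3: <4, count = (-1)-(-3) = 2; p=5
x=14: not <4, count = 2+1 = 3; p=19
x=13: not <4, count = 3+1 = 4; p=32
count*p = 4*32 = 128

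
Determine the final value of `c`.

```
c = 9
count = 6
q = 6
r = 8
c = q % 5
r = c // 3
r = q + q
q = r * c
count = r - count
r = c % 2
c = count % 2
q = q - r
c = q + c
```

c = 6%5 = 1
r = 1//3 = 0
r = 6+6 = 12
q = 12*1 = 12
count = 12-6 = 6
r = 1%2 = 1
c = 6%2 = 0
q = 12-1 = 11
c = 11+0 = 11

11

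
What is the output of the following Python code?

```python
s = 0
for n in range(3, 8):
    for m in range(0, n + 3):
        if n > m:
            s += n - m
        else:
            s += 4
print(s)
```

n=3,m=0: 3>0, s = 0+3 = 3
n=3,m=1: 3>1, s = 3+2 = 5
n=3,m=2: 3>2, s = 5+1 = 6
n=3,m=3: not 3>3, s = 6+4 = 10
n=3,m=4: not 3>4, s = 10+4 = 14
n=3,m=5: not 3>5, s = 14+4 = 18
n=4,m=0: 4>0, s = 18+4 = 22
n=4,m=1: 4>1, s = 22+3 = 25
n=4,m=2: 4>2, s = 25+2 = 27
n=4,m=3: 4>3, s = 27+1 = 28
n=4,m=4: not 4>4, s = 28+4 = 32
n=4,m=5: not 4>5, s = 32+4 = 36
n=4,m=6: not 4>6, s = 36+4 = 40
n=5,m=0: 5>0, s = 40+5 = 45
n=5,m=1: 5>1, s = 45+4 = 49
n=5,m=2: 5>2, s = 49+3 = 52
n=5,m=3: 5>3, s = 52+2 = 54
n=5,m=4: 5>4, s = 54+1 = 55
n=5,m=5: not 5>5, s = 55+4 = 59
n=5,m=6: not 5>6, s = 59+4 = 63
n=5,m=7: not 5>7, s = 63+4 = 67
n=6,m=0: 6>0, s = 67+6 = 73
n=6,m=1: 6>1, s = 73+5 = 78
n=6,m=2: 6>2, s = 78+4 = 82
n=6,m=3: 6>3, s = 82+3 = 85
n=6,m=4: 6>4, s = 85+2 = 87
n=6,m=5: 6>5, s = 87+1 = 88
n=6,m=6: not 6>6, s = 88+4 = 92
n=6,m=7: not 6>7, s = 92+4 = 96
n=6,m=8: not 6>8, s = 96+4 = 100
n=7,m=0: 7>0, s = 100+7 = 107
n=7,m=1: 7>1, s = 107+6 = 113
n=7,m=2: 7>2, s = 113+5 = 118
n=7,m=3: 7>3, s = 118+4 = 122
n=7,m=4: 7>4, s = 122+3 = 125
n=7,m=5: 7>5, s = 125+2 = 127
n=7,m=6: 7>6, s = 127+1 = 128
n=7,m=7: not 7>7, s = 128+4 = 132
n=7,m=8: not 7>8, s = 132+4 = 136
n=7,m=9: not 7>9, s = 136+4 = 140

140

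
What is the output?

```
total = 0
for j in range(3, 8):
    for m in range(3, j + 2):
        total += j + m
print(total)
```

205

j=3,m=3: total = 0+6 = 6
j=3,m=4: total = 6+7 = 13
j=4,m=3: total = 13+7 = 20
j=4,m=4: total = 20+8 = 28
j=4,m=5: total = 28+9 = 37
j=5,m=3: total = 37+8 = 45
j=5,m=4: total = 45+9 = 54
j=5,m=5: total = 54+10 = 64
j=5,m=6: total = 64+11 = 75
j=6,m=3: total = 75+9 = 84
j=6,m=4: total = 84+10 = 94
j=6,m=5: total = 94+11 = 105
j=6,m=6: total = 105+12 = 117
j=6,m=7: total = 117+13 = 130
j=7,m=3: total = 130+10 = 140
j=7,m=4: total = 140+11 = 151
j=7,m=5: total = 151+12 = 163
j=7,m=6: total = 163+13 = 176
j=7,m=7: total = 176+14 = 190
j=7,m=8: total = 190+15 = 205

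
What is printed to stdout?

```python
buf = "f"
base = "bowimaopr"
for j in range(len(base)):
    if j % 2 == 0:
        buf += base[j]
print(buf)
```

fbwmor

j=0: add 'b' → 'fb'
j=1: skip
j=2: add 'w' → 'fbw'
j=3: skip
j=4: add 'm' → 'fbwm'
j=5: skip
j=6: add 'o' → 'fbwmo'
j=7: skip
j=8: add 'r' → 'fbwmor'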